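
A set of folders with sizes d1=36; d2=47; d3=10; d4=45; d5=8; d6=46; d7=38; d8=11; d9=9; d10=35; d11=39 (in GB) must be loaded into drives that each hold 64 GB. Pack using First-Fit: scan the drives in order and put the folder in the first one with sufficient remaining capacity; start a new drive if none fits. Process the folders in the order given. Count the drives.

drive 1: place d1 (36 GB), 28 GB left
drive 2: place d2 (47 GB), 17 GB left
drive 1: place d3 (10 GB), 18 GB left
drive 3: place d4 (45 GB), 19 GB left
drive 1: place d5 (8 GB), 10 GB left
drive 4: place d6 (46 GB), 18 GB left
drive 5: place d7 (38 GB), 26 GB left
drive 2: place d8 (11 GB), 6 GB left
drive 1: place d9 (9 GB), 1 GB left
drive 6: place d10 (35 GB), 29 GB left
drive 7: place d11 (39 GB), 25 GB left

7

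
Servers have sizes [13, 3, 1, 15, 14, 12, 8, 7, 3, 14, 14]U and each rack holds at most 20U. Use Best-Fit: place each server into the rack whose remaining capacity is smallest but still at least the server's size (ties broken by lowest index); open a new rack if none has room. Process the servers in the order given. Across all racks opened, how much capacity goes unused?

36

13U → rack 1 (remaining 7U)
3U → rack 1 (remaining 4U)
1U → rack 1 (remaining 3U)
15U → rack 2 (remaining 5U)
14U → rack 3 (remaining 6U)
12U → rack 4 (remaining 8U)
8U → rack 4 (remaining 0U)
7U → rack 5 (remaining 13U)
3U → rack 1 (remaining 0U)
14U → rack 6 (remaining 6U)
14U → rack 7 (remaining 6U)
7 racks × 20U = 140U; used 104U; unused 36U.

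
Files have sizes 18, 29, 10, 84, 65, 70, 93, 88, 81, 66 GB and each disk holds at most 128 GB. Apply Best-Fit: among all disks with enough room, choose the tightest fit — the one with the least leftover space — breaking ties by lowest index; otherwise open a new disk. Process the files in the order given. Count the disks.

7

Put 18 GB in disk 1; 110 GB remain.
Put 29 GB in disk 1; 81 GB remain.
Put 10 GB in disk 1; 71 GB remain.
Put 84 GB in disk 2; 44 GB remain.
Put 65 GB in disk 1; 6 GB remain.
Put 70 GB in disk 3; 58 GB remain.
Put 93 GB in disk 4; 35 GB remain.
Put 88 GB in disk 5; 40 GB remain.
Put 81 GB in disk 6; 47 GB remain.
Put 66 GB in disk 7; 62 GB remain.
Final disks: [18,29,10,65] [84] [70] [93] [88] [81] [66].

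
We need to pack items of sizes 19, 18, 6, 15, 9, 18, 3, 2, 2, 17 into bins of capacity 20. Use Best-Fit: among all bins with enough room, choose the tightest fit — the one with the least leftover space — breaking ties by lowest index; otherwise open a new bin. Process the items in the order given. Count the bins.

6

bin 1: place 19, 1 left
bin 2: place 18, 2 left
bin 3: place 6, 14 left
bin 4: place 15, 5 left
bin 3: place 9, 5 left
bin 5: place 18, 2 left
bin 3: place 3, 2 left
bin 2: place 2, 0 left
bin 3: place 2, 0 left
bin 6: place 17, 3 left
Final bins: [19] [18,2] [6,9,3,2] [15] [18] [17].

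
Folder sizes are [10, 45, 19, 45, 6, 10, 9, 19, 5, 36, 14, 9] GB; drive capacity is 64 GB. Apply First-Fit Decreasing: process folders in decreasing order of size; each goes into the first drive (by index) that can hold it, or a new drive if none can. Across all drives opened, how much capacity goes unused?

29

Sorted descending: 45, 45, 36, 19, 19, 14, 10, 10, 9, 9, 6, 5.
drive 1: place 45 GB, 19 GB left
drive 2: place 45 GB, 19 GB left
drive 3: place 36 GB, 28 GB left
drive 1: place 19 GB, 0 GB left
drive 2: place 19 GB, 0 GB left
drive 3: place 14 GB, 14 GB left
drive 3: place 10 GB, 4 GB left
drive 4: place 10 GB, 54 GB left
drive 4: place 9 GB, 45 GB left
drive 4: place 9 GB, 36 GB left
drive 4: place 6 GB, 30 GB left
drive 4: place 5 GB, 25 GB left
4 drives × 64 GB = 256 GB; used 227 GB; unused 29 GB.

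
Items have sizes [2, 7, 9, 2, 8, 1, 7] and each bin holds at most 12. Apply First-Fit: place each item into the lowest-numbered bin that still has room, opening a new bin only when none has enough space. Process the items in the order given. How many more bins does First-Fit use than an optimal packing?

0

First-Fit: [2,7,2,1] [9] [8] [7] → 4 bins.
4 items exceed 6 (half the capacity), and no two of those can share a bin, so at least 4 bins are needed.
So 4 is already optimal.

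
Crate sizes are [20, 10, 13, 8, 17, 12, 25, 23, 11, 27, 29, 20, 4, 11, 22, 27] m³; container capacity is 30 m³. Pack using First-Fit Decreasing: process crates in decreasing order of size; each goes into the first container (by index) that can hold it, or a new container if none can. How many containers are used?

11

Sorted descending: 29, 27, 27, 25, 23, 22, 20, 20, 17, 13, 12, 11, 11, 10, 8, 4.
29 m³ → container 1 (remaining 1 m³)
27 m³ → container 2 (remaining 3 m³)
27 m³ → container 3 (remaining 3 m³)
25 m³ → container 4 (remaining 5 m³)
23 m³ → container 5 (remaining 7 m³)
22 m³ → container 6 (remaining 8 m³)
20 m³ → container 7 (remaining 10 m³)
20 m³ → container 8 (remaining 10 m³)
17 m³ → container 9 (remaining 13 m³)
13 m³ → container 9 (remaining 0 m³)
12 m³ → container 10 (remaining 18 m³)
11 m³ → container 10 (remaining 7 m³)
11 m³ → container 11 (remaining 19 m³)
10 m³ → container 7 (remaining 0 m³)
8 m³ → container 6 (remaining 0 m³)
4 m³ → container 4 (remaining 1 m³)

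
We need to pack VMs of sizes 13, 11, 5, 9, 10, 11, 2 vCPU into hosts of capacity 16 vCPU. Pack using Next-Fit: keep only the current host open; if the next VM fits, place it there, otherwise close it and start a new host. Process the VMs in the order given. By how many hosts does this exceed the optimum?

0

Next-Fit: [13] [11,5] [9] [10] [11,2] → 5 hosts.
5 VMs exceed 8 vCPU (half the capacity), and no two of those can share a host, so at least 5 hosts are needed.
So 5 is already optimal.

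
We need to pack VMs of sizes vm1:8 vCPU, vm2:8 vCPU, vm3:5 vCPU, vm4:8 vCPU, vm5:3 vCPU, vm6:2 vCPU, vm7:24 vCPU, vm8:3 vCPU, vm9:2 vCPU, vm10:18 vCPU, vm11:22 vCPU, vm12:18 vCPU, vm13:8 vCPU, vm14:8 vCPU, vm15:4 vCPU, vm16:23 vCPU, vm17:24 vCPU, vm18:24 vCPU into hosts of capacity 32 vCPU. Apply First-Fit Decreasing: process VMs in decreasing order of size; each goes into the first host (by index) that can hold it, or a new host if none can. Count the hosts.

Sorted descending: 24, 24, 24, 23, 22, 18, 18, 8, 8, 8, 8, 8, 5, 4, 3, 3, 2, 2.
24 vCPU → host 1 (remaining 8 vCPU)
24 vCPU → host 2 (remaining 8 vCPU)
24 vCPU → host 3 (remaining 8 vCPU)
23 vCPU → host 4 (remaining 9 vCPU)
22 vCPU → host 5 (remaining 10 vCPU)
18 vCPU → host 6 (remaining 14 vCPU)
18 vCPU → host 7 (remaining 14 vCPU)
8 vCPU → host 1 (remaining 0 vCPU)
8 vCPU → host 2 (remaining 0 vCPU)
8 vCPU → host 3 (remaining 0 vCPU)
8 vCPU → host 4 (remaining 1 vCPU)
8 vCPU → host 5 (remaining 2 vCPU)
5 vCPU → host 6 (remaining 9 vCPU)
4 vCPU → host 6 (remaining 5 vCPU)
3 vCPU → host 6 (remaining 2 vCPU)
3 vCPU → host 7 (remaining 11 vCPU)
2 vCPU → host 5 (remaining 0 vCPU)
2 vCPU → host 6 (remaining 0 vCPU)

7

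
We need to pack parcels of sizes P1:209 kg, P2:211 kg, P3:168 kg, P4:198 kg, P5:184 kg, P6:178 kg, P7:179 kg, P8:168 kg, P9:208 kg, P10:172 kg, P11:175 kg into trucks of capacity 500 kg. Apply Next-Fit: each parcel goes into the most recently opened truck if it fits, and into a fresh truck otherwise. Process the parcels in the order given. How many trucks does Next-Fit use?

P1 (209 kg) → truck 1 (remaining 291 kg)
P2 (211 kg) → truck 1 (remaining 80 kg)
P3 (168 kg) → truck 2 (remaining 332 kg)
P4 (198 kg) → truck 2 (remaining 134 kg)
P5 (184 kg) → truck 3 (remaining 316 kg)
P6 (178 kg) → truck 3 (remaining 138 kg)
P7 (179 kg) → truck 4 (remaining 321 kg)
P8 (168 kg) → truck 4 (remaining 153 kg)
P9 (208 kg) → truck 5 (remaining 292 kg)
P10 (172 kg) → truck 5 (remaining 120 kg)
P11 (175 kg) → truck 6 (remaining 325 kg)
Final trucks: [209,211] [168,198] [184,178] [179,168] [208,172] [175].

6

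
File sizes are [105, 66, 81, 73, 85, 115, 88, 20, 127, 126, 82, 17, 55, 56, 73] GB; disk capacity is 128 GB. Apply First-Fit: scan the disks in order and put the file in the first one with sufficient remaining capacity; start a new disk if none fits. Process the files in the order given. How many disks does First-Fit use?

12

105 GB → disk 1 (remaining 23 GB)
66 GB → disk 2 (remaining 62 GB)
81 GB → disk 3 (remaining 47 GB)
73 GB → disk 4 (remaining 55 GB)
85 GB → disk 5 (remaining 43 GB)
115 GB → disk 6 (remaining 13 GB)
88 GB → disk 7 (remaining 40 GB)
20 GB → disk 1 (remaining 3 GB)
127 GB → disk 8 (remaining 1 GB)
126 GB → disk 9 (remaining 2 GB)
82 GB → disk 10 (remaining 46 GB)
17 GB → disk 2 (remaining 45 GB)
55 GB → disk 4 (remaining 0 GB)
56 GB → disk 11 (remaining 72 GB)
73 GB → disk 12 (remaining 55 GB)
Final disks: [105,20] [66,17] [81] [73,55] [85] [115] [88] [127] [126] [82] [56] [73].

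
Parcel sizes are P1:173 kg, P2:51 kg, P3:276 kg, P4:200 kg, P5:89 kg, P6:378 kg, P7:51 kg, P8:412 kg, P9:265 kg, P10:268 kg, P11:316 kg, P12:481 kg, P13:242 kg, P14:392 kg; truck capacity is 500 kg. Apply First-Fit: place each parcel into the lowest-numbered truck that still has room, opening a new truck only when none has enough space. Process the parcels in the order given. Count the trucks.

10 trucks

P1 (173 kg) → truck 1 (remaining 327 kg)
P2 (51 kg) → truck 1 (remaining 276 kg)
P3 (276 kg) → truck 1 (remaining 0 kg)
P4 (200 kg) → truck 2 (remaining 300 kg)
P5 (89 kg) → truck 2 (remaining 211 kg)
P6 (378 kg) → truck 3 (remaining 122 kg)
P7 (51 kg) → truck 2 (remaining 160 kg)
P8 (412 kg) → truck 4 (remaining 88 kg)
P9 (265 kg) → truck 5 (remaining 235 kg)
P10 (268 kg) → truck 6 (remaining 232 kg)
P11 (316 kg) → truck 7 (remaining 184 kg)
P12 (481 kg) → truck 8 (remaining 19 kg)
P13 (242 kg) → truck 9 (remaining 258 kg)
P14 (392 kg) → truck 10 (remaining 108 kg)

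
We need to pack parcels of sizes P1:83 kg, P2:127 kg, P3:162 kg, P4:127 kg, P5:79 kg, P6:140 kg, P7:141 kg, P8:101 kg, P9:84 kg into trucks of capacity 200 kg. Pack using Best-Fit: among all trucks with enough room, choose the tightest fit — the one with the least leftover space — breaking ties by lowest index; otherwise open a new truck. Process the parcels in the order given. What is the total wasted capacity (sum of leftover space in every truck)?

356

P1 (83 kg) → truck 1 (remaining 117 kg)
P2 (127 kg) → truck 2 (remaining 73 kg)
P3 (162 kg) → truck 3 (remaining 38 kg)
P4 (127 kg) → truck 4 (remaining 73 kg)
P5 (79 kg) → truck 1 (remaining 38 kg)
P6 (140 kg) → truck 5 (remaining 60 kg)
P7 (141 kg) → truck 6 (remaining 59 kg)
P8 (101 kg) → truck 7 (remaining 99 kg)
P9 (84 kg) → truck 7 (remaining 15 kg)
7 trucks × 200 kg = 1400 kg; used 1044 kg; unused 356 kg.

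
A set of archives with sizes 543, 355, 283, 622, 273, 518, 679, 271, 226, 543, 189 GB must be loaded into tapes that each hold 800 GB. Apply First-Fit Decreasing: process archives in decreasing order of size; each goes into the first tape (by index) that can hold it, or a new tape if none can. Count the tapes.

Sorted descending: 679, 622, 543, 543, 518, 355, 283, 273, 271, 226, 189.
Put 679 GB in tape 1; 121 GB remain.
Put 622 GB in tape 2; 178 GB remain.
Put 543 GB in tape 3; 257 GB remain.
Put 543 GB in tape 4; 257 GB remain.
Put 518 GB in tape 5; 282 GB remain.
Put 355 GB in tape 6; 445 GB remain.
Put 283 GB in tape 6; 162 GB remain.
Put 273 GB in tape 5; 9 GB remain.
Put 271 GB in tape 7; 529 GB remain.
Put 226 GB in tape 3; 31 GB remain.
Put 189 GB in tape 4; 68 GB remain.

7 tapes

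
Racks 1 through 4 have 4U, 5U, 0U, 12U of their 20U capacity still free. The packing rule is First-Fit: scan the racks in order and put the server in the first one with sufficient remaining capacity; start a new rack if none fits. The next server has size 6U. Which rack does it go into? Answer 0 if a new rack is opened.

4

Racks with room: rack 4 (12U).
The first with room is rack 4.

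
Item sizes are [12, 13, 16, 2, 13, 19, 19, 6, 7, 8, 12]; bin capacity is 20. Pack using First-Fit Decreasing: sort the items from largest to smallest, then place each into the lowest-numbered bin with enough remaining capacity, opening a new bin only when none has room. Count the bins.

7

Sorted descending: 19, 19, 16, 13, 13, 12, 12, 8, 7, 6, 2.
Put 19 in bin 1; 1 remain.
Put 19 in bin 2; 1 remain.
Put 16 in bin 3; 4 remain.
Put 13 in bin 4; 7 remain.
Put 13 in bin 5; 7 remain.
Put 12 in bin 6; 8 remain.
Put 12 in bin 7; 8 remain.
Put 8 in bin 6; 0 remain.
Put 7 in bin 4; 0 remain.
Put 6 in bin 5; 1 remain.
Put 2 in bin 3; 2 remain.
Final bins: [19] [19] [16,2] [13,7] [13,6] [12,8] [12].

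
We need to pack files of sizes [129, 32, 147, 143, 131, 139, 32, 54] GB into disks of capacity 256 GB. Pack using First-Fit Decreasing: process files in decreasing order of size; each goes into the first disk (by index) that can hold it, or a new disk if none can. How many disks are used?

5 disks

Sorted descending: 147, 143, 139, 131, 129, 54, 32, 32.
Put 147 GB in disk 1; 109 GB remain.
Put 143 GB in disk 2; 113 GB remain.
Put 139 GB in disk 3; 117 GB remain.
Put 131 GB in disk 4; 125 GB remain.
Put 129 GB in disk 5; 127 GB remain.
Put 54 GB in disk 1; 55 GB remain.
Put 32 GB in disk 1; 23 GB remain.
Put 32 GB in disk 2; 81 GB remain.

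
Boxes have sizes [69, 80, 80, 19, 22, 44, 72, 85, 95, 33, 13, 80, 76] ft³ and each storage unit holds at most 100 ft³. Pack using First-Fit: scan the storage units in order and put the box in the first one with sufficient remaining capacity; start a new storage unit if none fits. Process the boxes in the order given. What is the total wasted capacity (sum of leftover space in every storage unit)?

69 ft³ → storage unit 1 (remaining 31 ft³)
80 ft³ → storage unit 2 (remaining 20 ft³)
80 ft³ → storage unit 3 (remaining 20 ft³)
19 ft³ → storage unit 1 (remaining 12 ft³)
22 ft³ → storage unit 4 (remaining 78 ft³)
44 ft³ → storage unit 4 (remaining 34 ft³)
72 ft³ → storage unit 5 (remaining 28 ft³)
85 ft³ → storage unit 6 (remaining 15 ft³)
95 ft³ → storage unit 7 (remaining 5 ft³)
33 ft³ → storage unit 4 (remaining 1 ft³)
13 ft³ → storage unit 2 (remaining 7 ft³)
80 ft³ → storage unit 8 (remaining 20 ft³)
76 ft³ → storage unit 9 (remaining 24 ft³)
9 storage units × 100 ft³ = 900 ft³; used 768 ft³; unused 132 ft³.

132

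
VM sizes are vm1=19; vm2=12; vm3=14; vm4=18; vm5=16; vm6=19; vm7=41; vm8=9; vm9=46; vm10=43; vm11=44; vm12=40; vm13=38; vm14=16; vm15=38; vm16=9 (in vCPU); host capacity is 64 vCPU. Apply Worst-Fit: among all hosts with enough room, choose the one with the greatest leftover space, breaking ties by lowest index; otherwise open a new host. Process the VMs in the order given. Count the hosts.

9 hosts

vm1 (19 vCPU) → host 1 (remaining 45 vCPU)
vm2 (12 vCPU) → host 1 (remaining 33 vCPU)
vm3 (14 vCPU) → host 1 (remaining 19 vCPU)
vm4 (18 vCPU) → host 1 (remaining 1 vCPU)
vm5 (16 vCPU) → host 2 (remaining 48 vCPU)
vm6 (19 vCPU) → host 2 (remaining 29 vCPU)
vm7 (41 vCPU) → host 3 (remaining 23 vCPU)
vm8 (9 vCPU) → host 2 (remaining 20 vCPU)
vm9 (46 vCPU) → host 4 (remaining 18 vCPU)
vm10 (43 vCPU) → host 5 (remaining 21 vCPU)
vm11 (44 vCPU) → host 6 (remaining 20 vCPU)
vm12 (40 vCPU) → host 7 (remaining 24 vCPU)
vm13 (38 vCPU) → host 8 (remaining 26 vCPU)
vm14 (16 vCPU) → host 8 (remaining 10 vCPU)
vm15 (38 vCPU) → host 9 (remaining 26 vCPU)
vm16 (9 vCPU) → host 9 (remaining 17 vCPU)
Final hosts: [19,12,14,18] [16,19,9] [41] [46] [43] [44] [40] [38,16] [38,9].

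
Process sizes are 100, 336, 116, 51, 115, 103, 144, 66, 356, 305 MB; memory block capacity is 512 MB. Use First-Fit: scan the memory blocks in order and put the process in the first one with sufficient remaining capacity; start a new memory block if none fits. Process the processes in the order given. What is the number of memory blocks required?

Put 100 MB in memory block 1; 412 MB remain.
Put 336 MB in memory block 1; 76 MB remain.
Put 116 MB in memory block 2; 396 MB remain.
Put 51 MB in memory block 1; 25 MB remain.
Put 115 MB in memory block 2; 281 MB remain.
Put 103 MB in memory block 2; 178 MB remain.
Put 144 MB in memory block 2; 34 MB remain.
Put 66 MB in memory block 3; 446 MB remain.
Put 356 MB in memory block 3; 90 MB remain.
Put 305 MB in memory block 4; 207 MB remain.

4 memory blocks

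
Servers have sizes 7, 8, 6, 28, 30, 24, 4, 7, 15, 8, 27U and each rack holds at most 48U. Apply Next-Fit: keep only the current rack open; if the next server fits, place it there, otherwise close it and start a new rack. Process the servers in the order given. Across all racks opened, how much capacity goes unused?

124

7U → rack 1 (remaining 41U)
8U → rack 1 (remaining 33U)
6U → rack 1 (remaining 27U)
28U → rack 2 (remaining 20U)
30U → rack 3 (remaining 18U)
24U → rack 4 (remaining 24U)
4U → rack 4 (remaining 20U)
7U → rack 4 (remaining 13U)
15U → rack 5 (remaining 33U)
8U → rack 5 (remaining 25U)
27U → rack 6 (remaining 21U)
6 racks × 48U = 288U; used 164U; unused 124U.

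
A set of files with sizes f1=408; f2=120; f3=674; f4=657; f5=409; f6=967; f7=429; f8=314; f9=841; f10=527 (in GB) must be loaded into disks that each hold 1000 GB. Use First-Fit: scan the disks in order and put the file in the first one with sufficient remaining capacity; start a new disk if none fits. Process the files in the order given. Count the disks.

6 disks

f1 (408 GB) → disk 1 (remaining 592 GB)
f2 (120 GB) → disk 1 (remaining 472 GB)
f3 (674 GB) → disk 2 (remaining 326 GB)
f4 (657 GB) → disk 3 (remaining 343 GB)
f5 (409 GB) → disk 1 (remaining 63 GB)
f6 (967 GB) → disk 4 (remaining 33 GB)
f7 (429 GB) → disk 5 (remaining 571 GB)
f8 (314 GB) → disk 2 (remaining 12 GB)
f9 (841 GB) → disk 6 (remaining 159 GB)
f10 (527 GB) → disk 5 (remaining 44 GB)
Final disks: [408,120,409] [674,314] [657] [967] [429,527] [841].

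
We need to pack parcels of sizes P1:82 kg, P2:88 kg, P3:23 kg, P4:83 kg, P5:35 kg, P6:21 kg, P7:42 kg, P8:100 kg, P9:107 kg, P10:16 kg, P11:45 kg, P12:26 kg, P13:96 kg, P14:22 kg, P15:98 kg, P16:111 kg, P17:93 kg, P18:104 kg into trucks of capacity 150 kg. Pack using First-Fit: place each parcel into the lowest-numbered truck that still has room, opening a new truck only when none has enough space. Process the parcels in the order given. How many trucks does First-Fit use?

Put P1 (82 kg) in truck 1; 68 kg remain.
Put P2 (88 kg) in truck 2; 62 kg remain.
Put P3 (23 kg) in truck 1; 45 kg remain.
Put P4 (83 kg) in truck 3; 67 kg remain.
Put P5 (35 kg) in truck 1; 10 kg remain.
Put P6 (21 kg) in truck 2; 41 kg remain.
Put P7 (42 kg) in truck 3; 25 kg remain.
Put P8 (100 kg) in truck 4; 50 kg remain.
Put P9 (107 kg) in truck 5; 43 kg remain.
Put P10 (16 kg) in truck 2; 25 kg remain.
Put P11 (45 kg) in truck 4; 5 kg remain.
Put P12 (26 kg) in truck 5; 17 kg remain.
Put P13 (96 kg) in truck 6; 54 kg remain.
Put P14 (22 kg) in truck 2; 3 kg remain.
Put P15 (98 kg) in truck 7; 52 kg remain.
Put P16 (111 kg) in truck 8; 39 kg remain.
Put P17 (93 kg) in truck 9; 57 kg remain.
Put P18 (104 kg) in truck 10; 46 kg remain.

10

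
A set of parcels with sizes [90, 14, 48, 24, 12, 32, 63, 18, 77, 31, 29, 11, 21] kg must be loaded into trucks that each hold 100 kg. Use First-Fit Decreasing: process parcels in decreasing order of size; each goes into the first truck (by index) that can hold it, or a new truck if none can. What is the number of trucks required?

Sorted descending: 90, 77, 63, 48, 32, 31, 29, 24, 21, 18, 14, 12, 11.
truck 1: place 90 kg, 10 kg left
truck 2: place 77 kg, 23 kg left
truck 3: place 63 kg, 37 kg left
truck 4: place 48 kg, 52 kg left
truck 3: place 32 kg, 5 kg left
truck 4: place 31 kg, 21 kg left
truck 5: place 29 kg, 71 kg left
truck 5: place 24 kg, 47 kg left
truck 2: place 21 kg, 2 kg left
truck 4: place 18 kg, 3 kg left
truck 5: place 14 kg, 33 kg left
truck 5: place 12 kg, 21 kg left
truck 5: place 11 kg, 10 kg left

5 trucks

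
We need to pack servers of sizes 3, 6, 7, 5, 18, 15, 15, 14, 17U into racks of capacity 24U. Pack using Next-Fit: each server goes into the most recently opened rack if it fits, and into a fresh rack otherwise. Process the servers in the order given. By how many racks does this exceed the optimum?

Next-Fit: [3,6,7,5] [18] [15] [15] [14] [17] → 6 racks.
Total size 100U; any packing needs at least ⌈100/24⌉ = 5 racks.
An optimal packing achieves that bound: [18,6] [17,7] [15,5,3] [15] [14] → 5 racks.
Excess: 6 − 5 = 1.

1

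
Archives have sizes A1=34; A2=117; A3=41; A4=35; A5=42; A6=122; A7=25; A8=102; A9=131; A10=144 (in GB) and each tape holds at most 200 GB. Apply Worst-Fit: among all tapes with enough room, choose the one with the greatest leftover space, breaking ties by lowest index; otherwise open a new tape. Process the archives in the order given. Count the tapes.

5 tapes

tape 1: place A1 (34 GB), 166 GB left
tape 1: place A2 (117 GB), 49 GB left
tape 1: place A3 (41 GB), 8 GB left
tape 2: place A4 (35 GB), 165 GB left
tape 2: place A5 (42 GB), 123 GB left
tape 2: place A6 (122 GB), 1 GB left
tape 3: place A7 (25 GB), 175 GB left
tape 3: place A8 (102 GB), 73 GB left
tape 4: place A9 (131 GB), 69 GB left
tape 5: place A10 (144 GB), 56 GB left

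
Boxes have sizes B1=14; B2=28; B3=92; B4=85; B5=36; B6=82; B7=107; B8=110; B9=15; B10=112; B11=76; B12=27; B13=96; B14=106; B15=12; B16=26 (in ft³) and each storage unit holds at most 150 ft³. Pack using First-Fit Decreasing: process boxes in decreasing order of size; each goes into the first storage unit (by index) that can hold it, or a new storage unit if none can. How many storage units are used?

9

Sorted descending: 112, 110, 107, 106, 96, 92, 85, 82, 76, 36, 28, 27, 26, 15, 14, 12.
112 ft³ → storage unit 1 (remaining 38 ft³)
110 ft³ → storage unit 2 (remaining 40 ft³)
107 ft³ → storage unit 3 (remaining 43 ft³)
106 ft³ → storage unit 4 (remaining 44 ft³)
96 ft³ → storage unit 5 (remaining 54 ft³)
92 ft³ → storage unit 6 (remaining 58 ft³)
85 ft³ → storage unit 7 (remaining 65 ft³)
82 ft³ → storage unit 8 (remaining 68 ft³)
76 ft³ → storage unit 9 (remaining 74 ft³)
36 ft³ → storage unit 1 (remaining 2 ft³)
28 ft³ → storage unit 2 (remaining 12 ft³)
27 ft³ → storage unit 3 (remaining 16 ft³)
26 ft³ → storage unit 4 (remaining 18 ft³)
15 ft³ → storage unit 3 (remaining 1 ft³)
14 ft³ → storage unit 4 (remaining 4 ft³)
12 ft³ → storage unit 2 (remaining 0 ft³)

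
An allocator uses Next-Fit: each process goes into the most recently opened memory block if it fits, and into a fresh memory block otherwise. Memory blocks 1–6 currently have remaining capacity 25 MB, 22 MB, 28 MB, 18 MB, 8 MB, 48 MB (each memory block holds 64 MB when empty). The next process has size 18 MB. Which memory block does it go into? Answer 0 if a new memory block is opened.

Next-Fit only looks at memory block 6, which has 48 MB free.
18 MB fits there.

6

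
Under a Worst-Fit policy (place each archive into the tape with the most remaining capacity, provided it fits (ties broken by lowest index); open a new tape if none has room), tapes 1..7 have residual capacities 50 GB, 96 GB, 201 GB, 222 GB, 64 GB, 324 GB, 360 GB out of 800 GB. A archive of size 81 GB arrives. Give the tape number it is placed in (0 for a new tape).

Tapes with room: tape 2 (96 GB), tape 3 (201 GB), tape 4 (222 GB), tape 6 (324 GB), tape 7 (360 GB).
Most room is tape 7 with 360 GB free.

7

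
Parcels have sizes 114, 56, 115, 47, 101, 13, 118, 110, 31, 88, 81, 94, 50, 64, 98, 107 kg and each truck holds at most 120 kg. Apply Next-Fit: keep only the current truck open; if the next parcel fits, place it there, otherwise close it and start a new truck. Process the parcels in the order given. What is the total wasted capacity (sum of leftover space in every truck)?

114 kg → truck 1 (remaining 6 kg)
56 kg → truck 2 (remaining 64 kg)
115 kg → truck 3 (remaining 5 kg)
47 kg → truck 4 (remaining 73 kg)
101 kg → truck 5 (remaining 19 kg)
13 kg → truck 5 (remaining 6 kg)
118 kg → truck 6 (remaining 2 kg)
110 kg → truck 7 (remaining 10 kg)
31 kg → truck 8 (remaining 89 kg)
88 kg → truck 8 (remaining 1 kg)
81 kg → truck 9 (remaining 39 kg)
94 kg → truck 10 (remaining 26 kg)
50 kg → truck 11 (remaining 70 kg)
64 kg → truck 11 (remaining 6 kg)
98 kg → truck 12 (remaining 22 kg)
107 kg → truck 13 (remaining 13 kg)
13 trucks × 120 kg = 1560 kg; used 1287 kg; unused 273 kg.

273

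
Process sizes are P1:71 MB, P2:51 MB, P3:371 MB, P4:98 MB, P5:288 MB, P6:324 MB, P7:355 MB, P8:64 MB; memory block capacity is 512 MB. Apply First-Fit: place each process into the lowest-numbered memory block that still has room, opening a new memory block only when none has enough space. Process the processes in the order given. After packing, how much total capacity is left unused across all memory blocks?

426

P1 (71 MB) → memory block 1 (remaining 441 MB)
P2 (51 MB) → memory block 1 (remaining 390 MB)
P3 (371 MB) → memory block 1 (remaining 19 MB)
P4 (98 MB) → memory block 2 (remaining 414 MB)
P5 (288 MB) → memory block 2 (remaining 126 MB)
P6 (324 MB) → memory block 3 (remaining 188 MB)
P7 (355 MB) → memory block 4 (remaining 157 MB)
P8 (64 MB) → memory block 2 (remaining 62 MB)
4 memory blocks × 512 MB = 2048 MB; used 1622 MB; unused 426 MB.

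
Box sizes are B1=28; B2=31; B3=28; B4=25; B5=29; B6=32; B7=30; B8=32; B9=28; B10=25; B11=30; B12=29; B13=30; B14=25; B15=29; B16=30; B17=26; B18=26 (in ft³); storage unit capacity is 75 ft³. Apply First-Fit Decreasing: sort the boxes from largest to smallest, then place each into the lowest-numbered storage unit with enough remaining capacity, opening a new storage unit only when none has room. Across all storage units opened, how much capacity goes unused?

Sorted descending: 32, 32, 31, 30, 30, 30, 30, 29, 29, 29, 28, 28, 28, 26, 26, 25, 25, 25.
storage unit 1: place 32 ft³, 43 ft³ left
storage unit 1: place 32 ft³, 11 ft³ left
storage unit 2: place 31 ft³, 44 ft³ left
storage unit 2: place 30 ft³, 14 ft³ left
storage unit 3: place 30 ft³, 45 ft³ left
storage unit 3: place 30 ft³, 15 ft³ left
storage unit 4: place 30 ft³, 45 ft³ left
storage unit 4: place 29 ft³, 16 ft³ left
storage unit 5: place 29 ft³, 46 ft³ left
storage unit 5: place 29 ft³, 17 ft³ left
storage unit 6: place 28 ft³, 47 ft³ left
storage unit 6: place 28 ft³, 19 ft³ left
storage unit 7: place 28 ft³, 47 ft³ left
storage unit 7: place 26 ft³, 21 ft³ left
storage unit 8: place 26 ft³, 49 ft³ left
storage unit 8: place 25 ft³, 24 ft³ left
storage unit 9: place 25 ft³, 50 ft³ left
storage unit 9: place 25 ft³, 25 ft³ left
9 storage units × 75 ft³ = 675 ft³; used 513 ft³; unused 162 ft³.

162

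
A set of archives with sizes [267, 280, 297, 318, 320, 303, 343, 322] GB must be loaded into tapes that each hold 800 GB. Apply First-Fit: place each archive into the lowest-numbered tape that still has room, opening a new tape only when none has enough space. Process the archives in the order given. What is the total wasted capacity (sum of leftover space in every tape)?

750

tape 1: place 267 GB, 533 GB left
tape 1: place 280 GB, 253 GB left
tape 2: place 297 GB, 503 GB left
tape 2: place 318 GB, 185 GB left
tape 3: place 320 GB, 480 GB left
tape 3: place 303 GB, 177 GB left
tape 4: place 343 GB, 457 GB left
tape 4: place 322 GB, 135 GB left
4 tapes × 800 GB = 3200 GB; used 2450 GB; unused 750 GB.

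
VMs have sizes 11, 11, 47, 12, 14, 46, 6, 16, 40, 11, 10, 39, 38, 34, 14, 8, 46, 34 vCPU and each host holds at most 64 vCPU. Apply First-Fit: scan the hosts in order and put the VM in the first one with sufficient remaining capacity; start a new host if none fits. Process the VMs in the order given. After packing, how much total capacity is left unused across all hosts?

139

host 1: place 11 vCPU, 53 vCPU left
host 1: place 11 vCPU, 42 vCPU left
host 2: place 47 vCPU, 17 vCPU left
host 1: place 12 vCPU, 30 vCPU left
host 1: place 14 vCPU, 16 vCPU left
host 3: place 46 vCPU, 18 vCPU left
host 1: place 6 vCPU, 10 vCPU left
host 2: place 16 vCPU, 1 vCPU left
host 4: place 40 vCPU, 24 vCPU left
host 3: place 11 vCPU, 7 vCPU left
host 1: place 10 vCPU, 0 vCPU left
host 5: place 39 vCPU, 25 vCPU left
host 6: place 38 vCPU, 26 vCPU left
host 7: place 34 vCPU, 30 vCPU left
host 4: place 14 vCPU, 10 vCPU left
host 4: place 8 vCPU, 2 vCPU left
host 8: place 46 vCPU, 18 vCPU left
host 9: place 34 vCPU, 30 vCPU left
9 hosts × 64 vCPU = 576 vCPU; used 437 vCPU; unused 139 vCPU.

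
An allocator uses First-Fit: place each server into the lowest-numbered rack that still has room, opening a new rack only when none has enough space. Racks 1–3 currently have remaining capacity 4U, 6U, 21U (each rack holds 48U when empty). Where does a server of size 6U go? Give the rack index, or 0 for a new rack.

2

Racks with room: rack 2 (6U), rack 3 (21U).
The first with room is rack 2.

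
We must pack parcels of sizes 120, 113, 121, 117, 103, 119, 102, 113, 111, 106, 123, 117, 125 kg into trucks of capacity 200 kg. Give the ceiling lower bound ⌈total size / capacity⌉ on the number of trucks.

8

Total size = 120 + 113 + 121 + 117 + 103 + 119 + 102 + 113 + 111 + 106 + 123 + 117 + 125 = 1490 kg.
⌈1490 / 200⌉ = 8.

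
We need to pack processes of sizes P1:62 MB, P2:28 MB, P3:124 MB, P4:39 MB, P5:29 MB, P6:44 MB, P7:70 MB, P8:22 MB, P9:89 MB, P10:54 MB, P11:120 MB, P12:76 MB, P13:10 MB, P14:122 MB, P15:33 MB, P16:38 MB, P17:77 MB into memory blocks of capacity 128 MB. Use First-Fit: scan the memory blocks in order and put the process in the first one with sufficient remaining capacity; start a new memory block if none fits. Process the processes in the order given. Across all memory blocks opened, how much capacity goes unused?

P1 (62 MB) → memory block 1 (remaining 66 MB)
P2 (28 MB) → memory block 1 (remaining 38 MB)
P3 (124 MB) → memory block 2 (remaining 4 MB)
P4 (39 MB) → memory block 3 (remaining 89 MB)
P5 (29 MB) → memory block 1 (remaining 9 MB)
P6 (44 MB) → memory block 3 (remaining 45 MB)
P7 (70 MB) → memory block 4 (remaining 58 MB)
P8 (22 MB) → memory block 3 (remaining 23 MB)
P9 (89 MB) → memory block 5 (remaining 39 MB)
P10 (54 MB) → memory block 4 (remaining 4 MB)
P11 (120 MB) → memory block 6 (remaining 8 MB)
P12 (76 MB) → memory block 7 (remaining 52 MB)
P13 (10 MB) → memory block 3 (remaining 13 MB)
P14 (122 MB) → memory block 8 (remaining 6 MB)
P15 (33 MB) → memory block 5 (remaining 6 MB)
P16 (38 MB) → memory block 7 (remaining 14 MB)
P17 (77 MB) → memory block 9 (remaining 51 MB)
9 memory blocks × 128 MB = 1152 MB; used 1037 MB; unused 115 MB.

115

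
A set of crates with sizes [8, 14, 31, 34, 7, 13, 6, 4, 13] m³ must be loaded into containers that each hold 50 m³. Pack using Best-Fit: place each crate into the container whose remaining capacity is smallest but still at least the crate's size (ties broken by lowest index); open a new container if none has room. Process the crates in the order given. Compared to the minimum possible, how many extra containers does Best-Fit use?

Best-Fit: [8,14,13] [31,13,6] [34,7,4] → 3 containers.
Total size 130 m³; any packing needs at least ⌈130/50⌉ = 3 containers.
So 3 is already optimal.

0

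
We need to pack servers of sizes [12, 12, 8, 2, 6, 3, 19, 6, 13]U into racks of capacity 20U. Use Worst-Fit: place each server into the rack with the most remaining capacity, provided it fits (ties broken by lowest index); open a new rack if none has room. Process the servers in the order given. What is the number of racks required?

12U → rack 1 (remaining 8U)
12U → rack 2 (remaining 8U)
8U → rack 1 (remaining 0U)
2U → rack 2 (remaining 6U)
6U → rack 2 (remaining 0U)
3U → rack 3 (remaining 17U)
19U → rack 4 (remaining 1U)
6U → rack 3 (remaining 11U)
13U → rack 5 (remaining 7U)

5 racks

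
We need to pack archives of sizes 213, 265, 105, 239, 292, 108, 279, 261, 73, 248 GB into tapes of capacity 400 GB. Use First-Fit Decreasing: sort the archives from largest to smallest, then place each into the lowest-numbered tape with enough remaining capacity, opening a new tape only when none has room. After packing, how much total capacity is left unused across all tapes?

717

Sorted descending: 292, 279, 265, 261, 248, 239, 213, 108, 105, 73.
tape 1: place 292 GB, 108 GB left
tape 2: place 279 GB, 121 GB left
tape 3: place 265 GB, 135 GB left
tape 4: place 261 GB, 139 GB left
tape 5: place 248 GB, 152 GB left
tape 6: place 239 GB, 161 GB left
tape 7: place 213 GB, 187 GB left
tape 1: place 108 GB, 0 GB left
tape 2: place 105 GB, 16 GB left
tape 3: place 73 GB, 62 GB left
7 tapes × 400 GB = 2800 GB; used 2083 GB; unused 717 GB.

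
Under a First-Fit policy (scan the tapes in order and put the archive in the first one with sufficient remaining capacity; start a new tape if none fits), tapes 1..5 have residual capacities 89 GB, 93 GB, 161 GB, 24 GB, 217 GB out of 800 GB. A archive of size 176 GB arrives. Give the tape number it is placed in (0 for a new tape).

Tapes with room: tape 5 (217 GB).
The first with room is tape 5.

5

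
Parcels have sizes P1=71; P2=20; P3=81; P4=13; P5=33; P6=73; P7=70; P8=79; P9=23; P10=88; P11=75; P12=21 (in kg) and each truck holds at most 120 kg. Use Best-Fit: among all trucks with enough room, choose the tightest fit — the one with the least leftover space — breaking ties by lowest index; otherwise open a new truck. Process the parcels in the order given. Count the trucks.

Put P1 (71 kg) in truck 1; 49 kg remain.
Put P2 (20 kg) in truck 1; 29 kg remain.
Put P3 (81 kg) in truck 2; 39 kg remain.
Put P4 (13 kg) in truck 1; 16 kg remain.
Put P5 (33 kg) in truck 2; 6 kg remain.
Put P6 (73 kg) in truck 3; 47 kg remain.
Put P7 (70 kg) in truck 4; 50 kg remain.
Put P8 (79 kg) in truck 5; 41 kg remain.
Put P9 (23 kg) in truck 5; 18 kg remain.
Put P10 (88 kg) in truck 6; 32 kg remain.
Put P11 (75 kg) in truck 7; 45 kg remain.
Put P12 (21 kg) in truck 6; 11 kg remain.

7 trucks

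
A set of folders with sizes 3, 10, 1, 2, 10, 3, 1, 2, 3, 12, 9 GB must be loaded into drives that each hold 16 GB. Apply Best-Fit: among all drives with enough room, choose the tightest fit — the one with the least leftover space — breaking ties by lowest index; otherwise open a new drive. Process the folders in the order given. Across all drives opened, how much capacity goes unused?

8

3 GB → drive 1 (remaining 13 GB)
10 GB → drive 1 (remaining 3 GB)
1 GB → drive 1 (remaining 2 GB)
2 GB → drive 1 (remaining 0 GB)
10 GB → drive 2 (remaining 6 GB)
3 GB → drive 2 (remaining 3 GB)
1 GB → drive 2 (remaining 2 GB)
2 GB → drive 2 (remaining 0 GB)
3 GB → drive 3 (remaining 13 GB)
12 GB → drive 3 (remaining 1 GB)
9 GB → drive 4 (remaining 7 GB)
4 drives × 16 GB = 64 GB; used 56 GB; unused 8 GB.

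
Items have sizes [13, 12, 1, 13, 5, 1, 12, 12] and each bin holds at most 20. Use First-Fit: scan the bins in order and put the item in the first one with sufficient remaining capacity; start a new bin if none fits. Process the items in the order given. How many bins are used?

13 → bin 1 (remaining 7)
12 → bin 2 (remaining 8)
1 → bin 1 (remaining 6)
13 → bin 3 (remaining 7)
5 → bin 1 (remaining 1)
1 → bin 1 (remaining 0)
12 → bin 4 (remaining 8)
12 → bin 5 (remaining 8)

5 bins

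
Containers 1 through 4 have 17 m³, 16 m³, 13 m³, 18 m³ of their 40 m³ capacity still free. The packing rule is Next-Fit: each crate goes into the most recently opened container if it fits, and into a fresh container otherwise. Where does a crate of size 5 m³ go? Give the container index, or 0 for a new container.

Next-Fit only looks at container 4, which has 18 m³ free.
5 m³ fits there.

4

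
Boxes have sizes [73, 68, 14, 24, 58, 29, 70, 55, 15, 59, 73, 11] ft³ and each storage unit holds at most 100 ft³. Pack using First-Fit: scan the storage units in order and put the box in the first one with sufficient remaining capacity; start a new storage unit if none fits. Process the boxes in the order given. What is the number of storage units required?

Put 73 ft³ in storage unit 1; 27 ft³ remain.
Put 68 ft³ in storage unit 2; 32 ft³ remain.
Put 14 ft³ in storage unit 1; 13 ft³ remain.
Put 24 ft³ in storage unit 2; 8 ft³ remain.
Put 58 ft³ in storage unit 3; 42 ft³ remain.
Put 29 ft³ in storage unit 3; 13 ft³ remain.
Put 70 ft³ in storage unit 4; 30 ft³ remain.
Put 55 ft³ in storage unit 5; 45 ft³ remain.
Put 15 ft³ in storage unit 4; 15 ft³ remain.
Put 59 ft³ in storage unit 6; 41 ft³ remain.
Put 73 ft³ in storage unit 7; 27 ft³ remain.
Put 11 ft³ in storage unit 1; 2 ft³ remain.

7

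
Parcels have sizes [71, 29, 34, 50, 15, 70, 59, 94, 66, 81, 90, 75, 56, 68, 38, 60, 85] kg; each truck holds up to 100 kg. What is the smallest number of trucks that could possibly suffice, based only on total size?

Total size = 71 + 29 + 34 + 50 + 15 + 70 + 59 + 94 + 66 + 81 + 90 + 75 + 56 + 68 + 38 + 60 + 85 = 1041 kg.
⌈1041 / 100⌉ = 11.

11 trucks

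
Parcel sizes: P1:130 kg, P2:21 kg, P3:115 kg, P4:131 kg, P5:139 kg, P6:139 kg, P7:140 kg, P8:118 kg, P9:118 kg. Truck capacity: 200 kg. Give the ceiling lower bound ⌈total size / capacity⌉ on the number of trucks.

6

Total size = 130 + 21 + 115 + 131 + 139 + 139 + 140 + 118 + 118 = 1051 kg.
⌈1051 / 200⌉ = 6.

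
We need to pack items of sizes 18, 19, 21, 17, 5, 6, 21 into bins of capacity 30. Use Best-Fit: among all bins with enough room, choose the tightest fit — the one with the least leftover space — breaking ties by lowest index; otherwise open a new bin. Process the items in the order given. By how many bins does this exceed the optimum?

0

Best-Fit: [18] [19,6] [21,5] [17] [21] → 5 bins.
5 items exceed 15 (half the capacity), and no two of those can share a bin, so at least 5 bins are needed.
So 5 is already optimal.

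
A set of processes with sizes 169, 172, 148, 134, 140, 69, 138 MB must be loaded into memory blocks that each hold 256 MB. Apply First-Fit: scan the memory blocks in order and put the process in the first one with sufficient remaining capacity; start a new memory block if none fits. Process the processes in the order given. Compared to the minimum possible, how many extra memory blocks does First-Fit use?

0

First-Fit: [169,69] [172] [148] [134] [140] [138] → 6 memory blocks.
6 processes exceed 128 MB (half the capacity), and no two of those can share a memory block, so at least 6 memory blocks are needed.
So 6 is already optimal.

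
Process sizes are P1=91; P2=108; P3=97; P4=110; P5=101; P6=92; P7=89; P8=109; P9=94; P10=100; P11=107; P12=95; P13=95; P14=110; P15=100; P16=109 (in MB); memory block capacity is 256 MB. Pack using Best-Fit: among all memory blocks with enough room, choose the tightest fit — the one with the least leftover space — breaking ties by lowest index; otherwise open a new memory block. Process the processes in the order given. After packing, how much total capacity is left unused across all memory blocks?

441

memory block 1: place P1 (91 MB), 165 MB left
memory block 1: place P2 (108 MB), 57 MB left
memory block 2: place P3 (97 MB), 159 MB left
memory block 2: place P4 (110 MB), 49 MB left
memory block 3: place P5 (101 MB), 155 MB left
memory block 3: place P6 (92 MB), 63 MB left
memory block 4: place P7 (89 MB), 167 MB left
memory block 4: place P8 (109 MB), 58 MB left
memory block 5: place P9 (94 MB), 162 MB left
memory block 5: place P10 (100 MB), 62 MB left
memory block 6: place P11 (107 MB), 149 MB left
memory block 6: place P12 (95 MB), 54 MB left
memory block 7: place P13 (95 MB), 161 MB left
memory block 7: place P14 (110 MB), 51 MB left
memory block 8: place P15 (100 MB), 156 MB left
memory block 8: place P16 (109 MB), 47 MB left
8 memory blocks × 256 MB = 2048 MB; used 1607 MB; unused 441 MB.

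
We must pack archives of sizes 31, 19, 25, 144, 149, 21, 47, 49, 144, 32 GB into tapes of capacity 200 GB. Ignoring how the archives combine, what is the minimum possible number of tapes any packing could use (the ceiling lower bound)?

4

Total size = 31 + 19 + 25 + 144 + 149 + 21 + 47 + 49 + 144 + 32 = 661 GB.
⌈661 / 200⌉ = 4.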